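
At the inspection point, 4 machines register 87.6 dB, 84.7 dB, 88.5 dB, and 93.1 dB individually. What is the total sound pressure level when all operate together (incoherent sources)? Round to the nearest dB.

Incoherent sources combine by intensity addition: L_total = 10·log₁₀(Σ 10^(L_i/10)).
Σ 10^(L/10) = 10^(87.6/10) + 10^(84.7/10) + 10^(88.5/10) + 10^(93.1/10) = 3.620e+09.
L_total = 10·log₁₀(3.620e+09) = 95.59 dB.

96 dB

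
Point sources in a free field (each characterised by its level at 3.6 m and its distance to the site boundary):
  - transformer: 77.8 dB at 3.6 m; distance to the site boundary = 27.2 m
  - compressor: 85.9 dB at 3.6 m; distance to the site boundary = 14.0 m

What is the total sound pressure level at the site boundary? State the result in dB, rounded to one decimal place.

First find each source's level at the receiver (point-source: −20·log₁₀(r/r_ref)), then combine on an intensity basis.
transformer: 77.8 − 20·log₁₀(27.2/3.6) = 77.8 − 17.57 = 60.23 dB.
compressor: 85.9 − 20·log₁₀(14.0/3.6) = 85.9 − 11.80 = 74.10 dB.
Σ 10^(L/10) = 2.678e+07 → L_total = 10·log₁₀(2.678e+07) = 74.28 dB.

74.3 dB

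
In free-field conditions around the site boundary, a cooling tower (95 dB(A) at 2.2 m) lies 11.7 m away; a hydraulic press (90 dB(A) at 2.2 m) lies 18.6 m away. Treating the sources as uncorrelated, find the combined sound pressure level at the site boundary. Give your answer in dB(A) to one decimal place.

First find each source's level at the receiver (point-source: −20·log₁₀(r/r_ref)), then combine on an intensity basis.
cooling tower: 95 − 20·log₁₀(11.7/2.2) = 95 − 14.52 = 80.48 dB(A).
hydraulic press: 90 − 20·log₁₀(18.6/2.2) = 90 − 18.54 = 71.46 dB(A).
Σ 10^(L/10) = 1.258e+08 → L_total = 10·log₁₀(1.258e+08) = 81.00 dB(A).

81.0 dB(A)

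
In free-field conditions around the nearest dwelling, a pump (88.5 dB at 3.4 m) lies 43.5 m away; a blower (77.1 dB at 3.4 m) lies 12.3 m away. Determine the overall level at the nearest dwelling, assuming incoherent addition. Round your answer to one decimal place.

Apply inverse-square spreading to bring every level to the receiver, then sum 10^(L/10).
pump: 88.5 − 20·log₁₀(43.5/3.4) = 88.5 − 22.14 = 66.36 dB.
blower: 77.1 − 20·log₁₀(12.3/3.4) = 77.1 − 11.17 = 65.93 dB.
Σ 10^(L/10) = 8.244e+06 → L_total = 10·log₁₀(8.244e+06) = 69.16 dB.

69.2 dB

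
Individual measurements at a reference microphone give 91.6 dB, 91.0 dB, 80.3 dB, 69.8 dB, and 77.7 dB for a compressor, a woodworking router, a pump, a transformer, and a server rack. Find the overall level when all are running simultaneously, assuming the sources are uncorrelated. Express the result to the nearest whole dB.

Incoherent sources combine by intensity addition: L_total = 10·log₁₀(Σ 10^(L_i/10)).
Σ 10^(L/10) = 10^(91.6/10) + 10^(91.0/10) + 10^(80.3/10) + 10^(69.8/10) + 10^(77.7/10) = 2.880e+09.
L_total = 10·log₁₀(2.880e+09) = 94.59 dB.

95 dB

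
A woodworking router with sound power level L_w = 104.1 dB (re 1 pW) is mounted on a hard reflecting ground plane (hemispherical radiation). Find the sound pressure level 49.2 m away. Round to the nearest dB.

Free-field hemispherical radiation: L_p = L_w − 10·log₁₀(2π·r²), r = 49.2 m.
2π·r² = 1.521e+04 m², 10·log₁₀ of that is 41.821 dB.
L_p = 104.1 − 41.821 = 62.28 dB.

62 dB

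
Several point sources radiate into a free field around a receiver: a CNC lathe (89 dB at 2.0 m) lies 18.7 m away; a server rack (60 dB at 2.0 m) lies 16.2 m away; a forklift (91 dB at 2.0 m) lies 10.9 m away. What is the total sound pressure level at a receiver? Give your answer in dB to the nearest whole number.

First find each source's level at the receiver (point-source: −20·log₁₀(r/r_ref)), then combine on an intensity basis.
CNC lathe: 89 − 20·log₁₀(18.7/2.0) = 89 − 19.42 = 69.58 dB.
server rack: 60 − 20·log₁₀(16.2/2.0) = 60 − 18.17 = 41.83 dB.
forklift: 91 − 20·log₁₀(10.9/2.0) = 91 − 14.73 = 76.27 dB.
Σ 10^(L/10) = 5.149e+07 → L_total = 10·log₁₀(5.149e+07) = 77.12 dB.

77 dB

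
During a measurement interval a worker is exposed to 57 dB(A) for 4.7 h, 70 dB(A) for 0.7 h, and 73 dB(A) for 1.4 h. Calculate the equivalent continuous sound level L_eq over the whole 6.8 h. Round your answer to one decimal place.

67.4 dB(A)

L_eq = 10·log₁₀[(1/T)·Σ tᵢ·10^(Lᵢ/10)] with T = 6.8 h.
Σ tᵢ·10^(Lᵢ/10) = 4.7·10^(57/10) + 0.7·10^(70/10) + 1.4·10^(73/10) = 3.729e+07.
L_eq = 10·log₁₀(3.729e+07/6.8) = 67.39 dB(A).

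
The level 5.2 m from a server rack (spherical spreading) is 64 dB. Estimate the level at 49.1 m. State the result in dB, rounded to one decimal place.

44.5 dB

Spherical spreading from a point source gives a 20·log₁₀(r₂/r₁) drop.
L₂ = 64 − 20·log₁₀(49.1/5.2) = 64 − 19.502 = 44.50 dB.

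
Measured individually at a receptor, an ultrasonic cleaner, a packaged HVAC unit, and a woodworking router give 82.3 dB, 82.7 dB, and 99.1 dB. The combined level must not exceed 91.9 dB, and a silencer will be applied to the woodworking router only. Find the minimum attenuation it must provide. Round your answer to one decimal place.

8.3 dB

The untreated sources together contribute 10^(82.3/10) + 10^(82.7/10) = 3.560e+08, i.e. 85.51 dB.
To meet 91.9 dB overall, the treated woodworking router may contribute at most 10^(91.9/10) − 3.560e+08 = 1.193e+09, i.e. 90.77 dB.
So the woodworking router must be reduced from 99.1 to 90.77 dB: IL = 8.33 dB.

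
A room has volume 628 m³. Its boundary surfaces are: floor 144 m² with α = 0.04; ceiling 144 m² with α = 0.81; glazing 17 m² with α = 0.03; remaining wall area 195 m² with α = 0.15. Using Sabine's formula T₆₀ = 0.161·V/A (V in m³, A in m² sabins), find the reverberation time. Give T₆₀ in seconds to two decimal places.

0.66 s

Summing Sᵢαᵢ: 144·0.04 + 144·0.81 + 17·0.03 + 195·0.15 = 152.16 m².
T₆₀ = 0.161 × 628 / 152.16 = 0.664 s.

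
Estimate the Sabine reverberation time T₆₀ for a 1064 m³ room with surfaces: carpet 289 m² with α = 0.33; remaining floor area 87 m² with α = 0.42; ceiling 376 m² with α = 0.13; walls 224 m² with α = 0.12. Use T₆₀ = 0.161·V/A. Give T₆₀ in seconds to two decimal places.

Summing Sᵢαᵢ: 289·0.33 + 87·0.42 + 376·0.13 + 224·0.12 = 207.67 m².
T₆₀ = 0.161 × 1064 / 207.67 = 0.825 s.

0.82 s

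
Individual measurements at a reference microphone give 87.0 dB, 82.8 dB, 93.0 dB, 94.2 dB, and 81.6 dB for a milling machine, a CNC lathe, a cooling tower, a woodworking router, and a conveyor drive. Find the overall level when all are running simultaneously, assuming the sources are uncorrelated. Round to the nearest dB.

Incoherent sources combine by intensity addition: L_total = 10·log₁₀(Σ 10^(L_i/10)).
Σ 10^(L/10) = 10^(87.0/10) + 10^(82.8/10) + 10^(93.0/10) + 10^(94.2/10) + 10^(81.6/10) = 5.462e+09.
L_total = 10·log₁₀(5.462e+09) = 97.37 dB.

97 dB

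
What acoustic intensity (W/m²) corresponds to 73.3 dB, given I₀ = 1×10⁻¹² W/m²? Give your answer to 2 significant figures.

2.1e-05 W/m²

I = I₀·10^(L/10) = 10⁻¹² × 10^(73.3/10) = 10^(-4.670).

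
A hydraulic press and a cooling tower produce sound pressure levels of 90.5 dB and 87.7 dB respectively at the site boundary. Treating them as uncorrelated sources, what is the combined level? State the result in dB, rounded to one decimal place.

92.3 dB

For uncorrelated sources the intensities add, so convert each level to linear form, sum, and take 10·log₁₀ of the total.
Σ 10^(L/10) = 10^(90.5/10) + 10^(87.7/10) = 1.711e+09.
L_total = 10·log₁₀(1.711e+09) = 92.33 dB.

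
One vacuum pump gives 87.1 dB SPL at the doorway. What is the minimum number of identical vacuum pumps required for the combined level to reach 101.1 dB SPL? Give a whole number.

N identical sources give L₁ + 10·log₁₀ N, so require 10·log₁₀ N ≥ 101.1 − 87.1 = 14.0 dB.
N ≥ 10^(14.0/10) = 25.119, so N = 26.

26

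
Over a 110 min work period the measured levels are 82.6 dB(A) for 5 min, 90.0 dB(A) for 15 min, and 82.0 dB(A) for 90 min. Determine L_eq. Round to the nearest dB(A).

L_eq = 10·log₁₀[(1/T)·Σ tᵢ·10^(Lᵢ/10)] with T = 110 min.
Σ tᵢ·10^(Lᵢ/10) = 5·10^(82.6/10) + 15·10^(90.0/10) + 90·10^(82.0/10) = 3.017e+10.
L_eq = 10·log₁₀(3.017e+10/110) = 84.38 dB(A).

84 dB(A)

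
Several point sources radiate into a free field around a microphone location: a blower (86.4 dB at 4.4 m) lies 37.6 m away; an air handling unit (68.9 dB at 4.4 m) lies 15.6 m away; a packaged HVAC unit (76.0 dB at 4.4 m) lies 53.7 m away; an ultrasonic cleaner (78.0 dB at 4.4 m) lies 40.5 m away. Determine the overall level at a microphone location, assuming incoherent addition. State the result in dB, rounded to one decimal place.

Propagate each source to the receiver with L = L_ref − 20·log₁₀(r/r_ref), then add intensities.
blower: 86.4 − 20·log₁₀(37.6/4.4) = 86.4 − 18.63 = 67.77 dB.
air handling unit: 68.9 − 20·log₁₀(15.6/4.4) = 68.9 − 10.99 = 57.91 dB.
packaged HVAC unit: 76.0 − 20·log₁₀(53.7/4.4) = 76.0 − 21.73 = 54.27 dB.
ultrasonic cleaner: 78.0 − 20·log₁₀(40.5/4.4) = 78.0 − 19.28 = 58.72 dB.
Σ 10^(L/10) = 7.607e+06 → L_total = 10·log₁₀(7.607e+06) = 68.81 dB.

68.8 dB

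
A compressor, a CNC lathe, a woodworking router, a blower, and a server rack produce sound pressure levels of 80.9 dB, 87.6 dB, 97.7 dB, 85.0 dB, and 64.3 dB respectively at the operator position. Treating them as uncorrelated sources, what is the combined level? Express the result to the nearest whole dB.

98 dB

Incoherent sources combine by intensity addition: L_total = 10·log₁₀(Σ 10^(L_i/10)).
Σ 10^(L/10) = 10^(80.9/10) + 10^(87.6/10) + 10^(97.7/10) + 10^(85.0/10) + 10^(64.3/10) = 6.906e+09.
L_total = 10·log₁₀(6.906e+09) = 98.39 dB.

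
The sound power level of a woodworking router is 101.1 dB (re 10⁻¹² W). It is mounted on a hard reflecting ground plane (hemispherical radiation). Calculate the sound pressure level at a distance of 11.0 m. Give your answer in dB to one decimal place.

Free-field hemispherical radiation: L_p = L_w − 10·log₁₀(2π·r²), r = 11.0 m.
2π·r² = 760.3 m², 10·log₁₀ of that is 28.810 dB.
L_p = 101.1 − 28.810 = 72.29 dB.

72.3 dB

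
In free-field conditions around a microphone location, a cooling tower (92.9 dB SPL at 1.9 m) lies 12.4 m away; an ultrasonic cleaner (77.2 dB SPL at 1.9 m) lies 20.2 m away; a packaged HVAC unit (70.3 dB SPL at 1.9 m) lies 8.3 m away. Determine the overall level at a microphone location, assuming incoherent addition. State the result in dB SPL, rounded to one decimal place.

76.7 dB SPL

First find each source's level at the receiver (point-source: −20·log₁₀(r/r_ref)), then combine on an intensity basis.
cooling tower: 92.9 − 20·log₁₀(12.4/1.9) = 92.9 − 16.29 = 76.61 dB SPL.
ultrasonic cleaner: 77.2 − 20·log₁₀(20.2/1.9) = 77.2 − 20.53 = 56.67 dB SPL.
packaged HVAC unit: 70.3 − 20·log₁₀(8.3/1.9) = 70.3 − 12.81 = 57.49 dB SPL.
Σ 10^(L/10) = 4.680e+07 → L_total = 10·log₁₀(4.680e+07) = 76.70 dB SPL.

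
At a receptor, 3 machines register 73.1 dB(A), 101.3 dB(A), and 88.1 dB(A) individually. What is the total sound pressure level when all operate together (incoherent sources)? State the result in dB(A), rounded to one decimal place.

101.5 dB(A)

For uncorrelated sources the intensities add, so convert each level to linear form, sum, and take 10·log₁₀ of the total.
Σ 10^(L/10) = 10^(73.1/10) + 10^(101.3/10) + 10^(88.1/10) = 1.416e+10.
L_total = 10·log₁₀(1.416e+10) = 101.51 dB(A).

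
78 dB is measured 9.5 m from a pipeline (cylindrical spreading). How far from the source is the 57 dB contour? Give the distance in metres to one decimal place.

The 21.0 dB drop corresponds to a distance ratio of 10^(21.0/10) for a line source.
r₂ = 9.5·10^((78−57)/10) = 9.5·10^(21.0/10) = 1195.98 m.

1196.0 m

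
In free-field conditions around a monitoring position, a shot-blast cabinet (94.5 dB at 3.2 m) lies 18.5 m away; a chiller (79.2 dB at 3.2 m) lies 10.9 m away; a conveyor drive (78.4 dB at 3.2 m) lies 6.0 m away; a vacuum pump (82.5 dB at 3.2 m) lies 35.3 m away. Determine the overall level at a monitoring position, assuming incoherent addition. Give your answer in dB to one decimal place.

80.5 dB

Apply inverse-square spreading to bring every level to the receiver, then sum 10^(L/10).
shot-blast cabinet: 94.5 − 20·log₁₀(18.5/3.2) = 94.5 − 15.24 = 79.26 dB.
chiller: 79.2 − 20·log₁₀(10.9/3.2) = 79.2 − 10.65 = 68.55 dB.
conveyor drive: 78.4 − 20·log₁₀(6.0/3.2) = 78.4 − 5.46 = 72.94 dB.
vacuum pump: 82.5 − 20·log₁₀(35.3/3.2) = 82.5 − 20.85 = 61.65 dB.
Σ 10^(L/10) = 1.126e+08 → L_total = 10·log₁₀(1.126e+08) = 80.52 dB.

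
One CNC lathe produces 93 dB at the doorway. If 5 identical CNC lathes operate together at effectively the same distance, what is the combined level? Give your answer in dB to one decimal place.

With 5 equal, uncorrelated contributions the intensity is 5× that of one unit, giving a rise of 10·log₁₀ 5.
L_total = 93 + 10·log₁₀(5) = 93 + 6.990 = 99.99 dB.

100.0 dB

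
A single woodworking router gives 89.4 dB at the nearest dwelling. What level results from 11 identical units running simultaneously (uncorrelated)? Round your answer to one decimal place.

99.8 dB

With 11 equal, uncorrelated contributions the intensity is 11× that of one unit, giving a rise of 10·log₁₀ 11.
L_total = 89.4 + 10·log₁₀(11) = 89.4 + 10.414 = 99.81 dB.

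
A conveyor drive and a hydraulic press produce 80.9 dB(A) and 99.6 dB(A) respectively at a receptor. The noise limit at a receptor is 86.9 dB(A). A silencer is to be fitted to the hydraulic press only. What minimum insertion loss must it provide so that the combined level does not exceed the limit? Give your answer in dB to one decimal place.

Fixed contribution from the other source: Σ 10^(L/10) = 10^(80.9/10) = 1.230e+08 (80.90 dB(A)).
The limit corresponds to 10^(86.9/10) = 4.898e+08; subtracting the fixed part leaves 3.668e+08 for the hydraulic press, i.e. 85.64 dB(A).
Required insertion loss = 99.6 − 85.64 = 13.96 dB.

14.0 dB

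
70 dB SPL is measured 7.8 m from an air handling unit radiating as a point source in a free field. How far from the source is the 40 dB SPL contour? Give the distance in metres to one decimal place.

246.7 m

The 30.0 dB drop corresponds to a distance ratio of 10^(30.0/20) for a point source.
r₂ = 7.8·10^((70−40)/20) = 7.8·10^(30.0/20) = 246.66 m.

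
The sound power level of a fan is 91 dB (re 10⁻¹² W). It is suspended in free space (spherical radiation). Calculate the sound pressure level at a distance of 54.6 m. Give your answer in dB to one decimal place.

45.3 dB

L_p = L_w − 10·log₁₀(4π·r²) with r = 54.6 m.
4π·r² = 3.746e+04 m², 10·log₁₀ of that is 45.736 dB.
L_p = 91 − 45.736 = 45.26 dB.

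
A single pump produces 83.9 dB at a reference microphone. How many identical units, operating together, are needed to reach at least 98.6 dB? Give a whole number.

30

Need L₁ + 10·log₁₀ N ≥ 98.6, i.e. log₁₀ N ≥ 1.47.
N ≥ 10^(14.7/10) = 29.512, so N = 30.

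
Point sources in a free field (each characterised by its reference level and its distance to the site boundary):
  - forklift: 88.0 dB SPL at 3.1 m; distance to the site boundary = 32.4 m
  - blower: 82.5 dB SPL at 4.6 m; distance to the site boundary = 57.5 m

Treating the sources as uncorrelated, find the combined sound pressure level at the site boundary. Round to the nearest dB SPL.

Propagate each source to the receiver with L = L_ref − 20·log₁₀(r/r_ref), then add intensities.
forklift: 88.0 − 20·log₁₀(32.4/3.1) = 88.0 − 20.38 = 67.62 dB SPL.
blower: 82.5 − 20·log₁₀(57.5/4.6) = 82.5 − 21.94 = 60.56 dB SPL.
Σ 10^(L/10) = 6.914e+06 → L_total = 10·log₁₀(6.914e+06) = 68.40 dB SPL.

68 dB SPL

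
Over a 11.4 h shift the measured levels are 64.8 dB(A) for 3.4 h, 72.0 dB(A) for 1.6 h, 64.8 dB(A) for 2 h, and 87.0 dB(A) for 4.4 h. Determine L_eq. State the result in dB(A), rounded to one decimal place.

82.9 dB(A)

The energy average is taken in the linear domain: L_eq = 10·log₁₀[(Σ tᵢ·10^(Lᵢ/10))/T], T = 11.4 h.
Σ tᵢ·10^(Lᵢ/10) = 3.4·10^(64.8/10) + 1.6·10^(72.0/10) + 2·10^(64.8/10) + 4.4·10^(87.0/10) = 2.247e+09.
L_eq = 10·log₁₀(2.247e+09/11.4) = 82.95 dB(A).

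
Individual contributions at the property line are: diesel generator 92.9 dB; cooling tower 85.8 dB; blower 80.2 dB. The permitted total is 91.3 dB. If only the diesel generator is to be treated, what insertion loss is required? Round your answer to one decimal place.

The untreated sources together contribute 10^(85.8/10) + 10^(80.2/10) = 4.849e+08, i.e. 86.86 dB.
The limit corresponds to 10^(91.3/10) = 1.349e+09; subtracting the fixed part leaves 8.641e+08 for the diesel generator, i.e. 89.37 dB.
So the diesel generator must be reduced from 92.9 to 89.37 dB: IL = 3.53 dB.

3.5 dB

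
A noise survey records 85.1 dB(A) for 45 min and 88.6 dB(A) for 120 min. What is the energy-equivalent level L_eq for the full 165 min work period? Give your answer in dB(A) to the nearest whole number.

Weight each interval's intensity by its duration and average over T = 165 min:
Σ tᵢ·10^(Lᵢ/10) = 45·10^(85.1/10) + 120·10^(88.6/10) = 1.015e+11.
L_eq = 10·log₁₀(1.015e+11/165) = 87.89 dB(A).

88 dB(A)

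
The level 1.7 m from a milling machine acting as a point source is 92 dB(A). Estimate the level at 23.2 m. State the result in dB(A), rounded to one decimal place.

For a point source, L₂ = L₁ − 20·log₁₀(r₂/r₁).
L₂ = 92 − 20·log₁₀(23.2/1.7) = 92 − 22.701 = 69.30 dB(A).

69.3 dB(A)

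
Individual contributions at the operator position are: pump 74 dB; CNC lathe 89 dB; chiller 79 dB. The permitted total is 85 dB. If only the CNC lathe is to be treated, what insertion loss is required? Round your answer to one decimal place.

Everything except the CNC lathe sums to 10^(74/10) + 10^(79/10) = 1.046e+08 in linear terms, 80.19 dB.
The limit corresponds to 10^(85/10) = 3.162e+08; subtracting the fixed part leaves 2.117e+08 for the CNC lathe, i.e. 83.26 dB.
So the CNC lathe must be reduced from 89 to 83.26 dB: IL = 5.74 dB.

5.7 dB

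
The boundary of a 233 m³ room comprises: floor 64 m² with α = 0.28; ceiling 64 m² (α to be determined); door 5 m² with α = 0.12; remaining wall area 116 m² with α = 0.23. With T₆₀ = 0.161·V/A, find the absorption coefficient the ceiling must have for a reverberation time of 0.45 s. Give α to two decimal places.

0.60

A = 0.161·V/T₆₀ = 0.161·233/0.45 = 83.36 m² sabins.
Absorption from the other surfaces = 64·0.28 + 5·0.12 + 116·0.23 = 45.20 m², so the ceiling must supply 38.16 m² over 64 m².
α = 38.16/64 = 0.596.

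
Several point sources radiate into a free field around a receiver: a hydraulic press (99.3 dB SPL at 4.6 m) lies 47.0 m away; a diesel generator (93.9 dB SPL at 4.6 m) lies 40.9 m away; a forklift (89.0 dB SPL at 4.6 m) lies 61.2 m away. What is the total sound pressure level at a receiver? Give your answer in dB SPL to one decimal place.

Apply inverse-square spreading to bring every level to the receiver, then sum 10^(L/10).
hydraulic press: 99.3 − 20·log₁₀(47.0/4.6) = 99.3 − 20.19 = 79.11 dB SPL.
diesel generator: 93.9 − 20·log₁₀(40.9/4.6) = 93.9 − 18.98 = 74.92 dB SPL.
forklift: 89.0 − 20·log₁₀(61.2/4.6) = 89.0 − 22.48 = 66.52 dB SPL.
Σ 10^(L/10) = 1.171e+08 → L_total = 10·log₁₀(1.171e+08) = 80.68 dB SPL.

80.7 dB SPL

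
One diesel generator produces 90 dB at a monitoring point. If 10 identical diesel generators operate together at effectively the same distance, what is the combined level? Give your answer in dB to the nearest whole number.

L_total = L₁ + 10·log₁₀ N for N identical incoherent sources.
L_total = 90 + 10·log₁₀(10) = 90 + 10.000 = 100.00 dB.

100 dB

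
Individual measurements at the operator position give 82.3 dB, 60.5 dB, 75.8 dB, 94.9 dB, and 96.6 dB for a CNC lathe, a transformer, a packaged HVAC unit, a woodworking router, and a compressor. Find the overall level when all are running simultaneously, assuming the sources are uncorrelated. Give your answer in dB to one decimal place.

99.0 dB

Incoherent sources combine by intensity addition: L_total = 10·log₁₀(Σ 10^(L_i/10)).
Σ 10^(L/10) = 10^(82.3/10) + 10^(60.5/10) + 10^(75.8/10) + 10^(94.9/10) + 10^(96.6/10) = 7.870e+09.
L_total = 10·log₁₀(7.870e+09) = 98.96 dB.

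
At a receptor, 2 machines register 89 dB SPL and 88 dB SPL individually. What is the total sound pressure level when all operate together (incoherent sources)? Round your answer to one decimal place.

91.5 dB SPL

For uncorrelated sources the intensities add, so convert each level to linear form, sum, and take 10·log₁₀ of the total.
Σ 10^(L/10) = 10^(89/10) + 10^(88/10) = 1.425e+09.
L_total = 10·log₁₀(1.425e+09) = 91.54 dB SPL.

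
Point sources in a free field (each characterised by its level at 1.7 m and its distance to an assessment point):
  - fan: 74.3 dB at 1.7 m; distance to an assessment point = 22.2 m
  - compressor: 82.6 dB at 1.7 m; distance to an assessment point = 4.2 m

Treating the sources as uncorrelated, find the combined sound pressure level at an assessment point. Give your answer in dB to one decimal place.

74.8 dB

Propagate each source to the receiver with L = L_ref − 20·log₁₀(r/r_ref), then add intensities.
fan: 74.3 − 20·log₁₀(22.2/1.7) = 74.3 − 22.32 = 51.98 dB.
compressor: 82.6 − 20·log₁₀(4.2/1.7) = 82.6 − 7.86 = 74.74 dB.
Σ 10^(L/10) = 2.997e+07 → L_total = 10·log₁₀(2.997e+07) = 74.77 dB.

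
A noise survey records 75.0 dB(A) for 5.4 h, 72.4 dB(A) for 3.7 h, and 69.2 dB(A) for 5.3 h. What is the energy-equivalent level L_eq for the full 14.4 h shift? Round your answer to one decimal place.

Weight each interval's intensity by its duration and average over T = 14.4 h:
Σ tᵢ·10^(Lᵢ/10) = 5.4·10^(75.0/10) + 3.7·10^(72.4/10) + 5.3·10^(69.2/10) = 2.791e+08.
L_eq = 10·log₁₀(2.791e+08/14.4) = 72.87 dB(A).

72.9 dB(A)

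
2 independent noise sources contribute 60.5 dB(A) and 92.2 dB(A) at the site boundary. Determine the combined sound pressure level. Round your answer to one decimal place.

92.2 dB(A)

Incoherent sources combine by intensity addition: L_total = 10·log₁₀(Σ 10^(L_i/10)).
Σ 10^(L/10) = 10^(60.5/10) + 10^(92.2/10) = 1.661e+09.
L_total = 10·log₁₀(1.661e+09) = 92.20 dB(A).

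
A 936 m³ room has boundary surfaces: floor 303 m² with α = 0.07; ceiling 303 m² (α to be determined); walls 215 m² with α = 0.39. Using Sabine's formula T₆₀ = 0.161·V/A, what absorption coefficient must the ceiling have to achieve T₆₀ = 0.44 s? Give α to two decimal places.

0.78

Required total absorption A = 0.161·936/0.44 = 342.49 m².
Absorption from the other surfaces = 303·0.07 + 215·0.39 = 105.06 m², so the ceiling must supply 237.43 m² over 303 m².
α = 237.43/303 = 0.784.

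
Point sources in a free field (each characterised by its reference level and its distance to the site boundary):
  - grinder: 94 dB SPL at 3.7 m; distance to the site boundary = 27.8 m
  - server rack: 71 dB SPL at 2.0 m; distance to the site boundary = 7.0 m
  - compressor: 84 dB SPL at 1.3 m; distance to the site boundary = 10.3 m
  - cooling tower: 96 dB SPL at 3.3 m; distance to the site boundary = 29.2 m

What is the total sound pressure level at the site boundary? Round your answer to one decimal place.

80.0 dB SPL

First find each source's level at the receiver (point-source: −20·log₁₀(r/r_ref)), then combine on an intensity basis.
grinder: 94 − 20·log₁₀(27.8/3.7) = 94 − 17.52 = 76.48 dB SPL.
server rack: 71 − 20·log₁₀(7.0/2.0) = 71 − 10.88 = 60.12 dB SPL.
compressor: 84 − 20·log₁₀(10.3/1.3) = 84 − 17.98 = 66.02 dB SPL.
cooling tower: 96 − 20·log₁₀(29.2/3.3) = 96 − 18.94 = 77.06 dB SPL.
Σ 10^(L/10) = 1.004e+08 → L_total = 10·log₁₀(1.004e+08) = 80.02 dB SPL.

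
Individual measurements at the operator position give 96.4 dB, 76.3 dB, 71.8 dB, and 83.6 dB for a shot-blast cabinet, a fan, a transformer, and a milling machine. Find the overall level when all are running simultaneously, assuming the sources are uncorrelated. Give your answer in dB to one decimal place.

Incoherent sources combine by intensity addition: L_total = 10·log₁₀(Σ 10^(L_i/10)).
Σ 10^(L/10) = 10^(96.4/10) + 10^(76.3/10) + 10^(71.8/10) + 10^(83.6/10) = 4.652e+09.
L_total = 10·log₁₀(4.652e+09) = 96.68 dB.

96.7 dB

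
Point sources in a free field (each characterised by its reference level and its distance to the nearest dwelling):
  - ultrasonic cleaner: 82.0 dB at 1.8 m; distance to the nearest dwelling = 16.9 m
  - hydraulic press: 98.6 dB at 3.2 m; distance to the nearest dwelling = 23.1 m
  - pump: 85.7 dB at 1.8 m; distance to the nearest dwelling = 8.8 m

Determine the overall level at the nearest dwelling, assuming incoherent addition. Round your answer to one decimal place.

81.9 dB

Apply inverse-square spreading to bring every level to the receiver, then sum 10^(L/10).
ultrasonic cleaner: 82.0 − 20·log₁₀(16.9/1.8) = 82.0 − 19.45 = 62.55 dB.
hydraulic press: 98.6 − 20·log₁₀(23.1/3.2) = 98.6 − 17.17 = 81.43 dB.
pump: 85.7 − 20·log₁₀(8.8/1.8) = 85.7 − 13.78 = 71.92 dB.
Σ 10^(L/10) = 1.564e+08 → L_total = 10·log₁₀(1.564e+08) = 81.94 dB.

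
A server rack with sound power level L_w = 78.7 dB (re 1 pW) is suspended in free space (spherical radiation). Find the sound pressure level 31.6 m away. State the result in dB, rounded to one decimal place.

37.7 dB

Free-field spherical radiation: L_p = L_w − 10·log₁₀(4π·r²), r = 31.6 m.
4π·r² = 1.255e+04 m², 10·log₁₀ of that is 40.986 dB.
L_p = 78.7 − 40.986 = 37.71 dB.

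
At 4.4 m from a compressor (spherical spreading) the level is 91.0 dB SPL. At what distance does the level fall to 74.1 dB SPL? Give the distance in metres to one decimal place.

The 16.9 dB drop corresponds to a distance ratio of 10^(16.9/20) for a point source.
r₂ = 4.4·10^((91.0−74.1)/20) = 4.4·10^(16.9/20) = 30.79 m.

30.8 m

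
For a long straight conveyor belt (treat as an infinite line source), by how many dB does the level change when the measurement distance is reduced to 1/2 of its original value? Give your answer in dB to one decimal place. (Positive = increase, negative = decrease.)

A line source loses 3 dB per doubling of distance; generally ΔL = −10·log₁₀(r₂/r₁).
ΔL = −10·log₁₀(0.5) = +3.01 dB.

+3.0 dB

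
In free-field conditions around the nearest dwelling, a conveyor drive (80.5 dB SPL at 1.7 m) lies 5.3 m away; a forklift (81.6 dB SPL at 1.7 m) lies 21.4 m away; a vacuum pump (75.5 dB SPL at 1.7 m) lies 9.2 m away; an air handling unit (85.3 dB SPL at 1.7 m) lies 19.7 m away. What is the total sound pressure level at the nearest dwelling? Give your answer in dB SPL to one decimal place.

First find each source's level at the receiver (point-source: −20·log₁₀(r/r_ref)), then combine on an intensity basis.
conveyor drive: 80.5 − 20·log₁₀(5.3/1.7) = 80.5 − 9.88 = 70.62 dB SPL.
forklift: 81.6 − 20·log₁₀(21.4/1.7) = 81.6 − 22.00 = 59.60 dB SPL.
vacuum pump: 75.5 − 20·log₁₀(9.2/1.7) = 75.5 − 14.67 = 60.83 dB SPL.
air handling unit: 85.3 − 20·log₁₀(19.7/1.7) = 85.3 − 21.28 = 64.02 dB SPL.
Σ 10^(L/10) = 1.619e+07 → L_total = 10·log₁₀(1.619e+07) = 72.09 dB SPL.

72.1 dB SPL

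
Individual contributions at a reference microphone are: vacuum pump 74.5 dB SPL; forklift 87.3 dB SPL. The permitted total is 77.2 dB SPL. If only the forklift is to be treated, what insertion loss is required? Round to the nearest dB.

13 dB

Everything except the forklift sums to 10^(74.5/10) = 2.818e+07 in linear terms, 74.50 dB SPL.
To meet 77.2 dB SPL overall, the treated forklift may contribute at most 10^(77.2/10) − 2.818e+07 = 2.430e+07, i.e. 73.86 dB SPL.
Required insertion loss = 87.3 − 73.86 = 13.44 dB.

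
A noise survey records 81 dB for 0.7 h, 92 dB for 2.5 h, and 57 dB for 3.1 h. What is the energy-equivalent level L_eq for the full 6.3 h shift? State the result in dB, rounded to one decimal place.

The energy average is taken in the linear domain: L_eq = 10·log₁₀[(Σ tᵢ·10^(Lᵢ/10))/T], T = 6.3 h.
Σ tᵢ·10^(Lᵢ/10) = 0.7·10^(81/10) + 2.5·10^(92/10) + 3.1·10^(57/10) = 4.052e+09.
L_eq = 10·log₁₀(4.052e+09/6.3) = 88.08 dB.

88.1 dB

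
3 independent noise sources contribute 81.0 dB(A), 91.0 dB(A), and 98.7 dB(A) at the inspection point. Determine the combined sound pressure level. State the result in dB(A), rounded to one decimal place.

For uncorrelated sources the intensities add, so convert each level to linear form, sum, and take 10·log₁₀ of the total.
Σ 10^(L/10) = 10^(81.0/10) + 10^(91.0/10) + 10^(98.7/10) = 8.798e+09.
L_total = 10·log₁₀(8.798e+09) = 99.44 dB(A).

99.4 dB(A)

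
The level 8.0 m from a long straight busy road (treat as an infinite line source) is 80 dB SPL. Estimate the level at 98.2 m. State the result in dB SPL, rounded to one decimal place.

69.1 dB SPL

Cylindrical spreading from a line source gives a 10·log₁₀(r₂/r₁) drop.
L₂ = 80 − 10·log₁₀(98.2/8.0) = 80 − 10.890 = 69.11 dB SPL.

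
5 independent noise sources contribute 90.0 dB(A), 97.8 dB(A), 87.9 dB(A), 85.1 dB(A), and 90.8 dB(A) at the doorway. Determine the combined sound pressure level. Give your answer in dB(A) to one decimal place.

Incoherent sources combine by intensity addition: L_total = 10·log₁₀(Σ 10^(L_i/10)).
Σ 10^(L/10) = 10^(90.0/10) + 10^(97.8/10) + 10^(87.9/10) + 10^(85.1/10) + 10^(90.8/10) = 9.168e+09.
L_total = 10·log₁₀(9.168e+09) = 99.62 dB(A).

99.6 dB(A)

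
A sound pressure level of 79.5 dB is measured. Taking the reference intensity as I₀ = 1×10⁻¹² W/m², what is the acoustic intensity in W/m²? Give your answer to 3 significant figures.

I = I₀·10^(L/10) = 10⁻¹² × 10^(79.5/10) = 10^(-4.050).

8.91e-05 W/m²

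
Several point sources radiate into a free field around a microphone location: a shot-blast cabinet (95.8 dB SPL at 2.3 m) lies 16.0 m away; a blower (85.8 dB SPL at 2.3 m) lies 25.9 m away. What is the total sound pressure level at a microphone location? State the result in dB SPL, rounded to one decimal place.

First find each source's level at the receiver (point-source: −20·log₁₀(r/r_ref)), then combine on an intensity basis.
shot-blast cabinet: 95.8 − 20·log₁₀(16.0/2.3) = 95.8 − 16.85 = 78.95 dB SPL.
blower: 85.8 − 20·log₁₀(25.9/2.3) = 85.8 − 21.03 = 64.77 dB SPL.
Σ 10^(L/10) = 8.156e+07 → L_total = 10·log₁₀(8.156e+07) = 79.11 dB SPL.

79.1 dB SPL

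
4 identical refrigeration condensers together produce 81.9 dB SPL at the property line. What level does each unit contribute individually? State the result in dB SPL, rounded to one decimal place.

75.9 dB SPL

Dividing the total intensity by 4 lowers the level by 10·log₁₀ 4 = 6.021 dB: L₁ = 81.9 − 6.021.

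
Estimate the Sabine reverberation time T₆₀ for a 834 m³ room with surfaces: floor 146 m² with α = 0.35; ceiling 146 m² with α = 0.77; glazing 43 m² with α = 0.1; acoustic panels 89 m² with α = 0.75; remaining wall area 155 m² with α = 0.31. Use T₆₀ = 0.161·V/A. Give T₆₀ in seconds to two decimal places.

A = Σ Sᵢαᵢ = 146·0.35 + 146·0.77 + 43·0.1 + 89·0.75 + 155·0.31 = 282.62 m².
T₆₀ = 0.161·V/A = 0.161·834/282.62 = 0.475 s.

0.48 s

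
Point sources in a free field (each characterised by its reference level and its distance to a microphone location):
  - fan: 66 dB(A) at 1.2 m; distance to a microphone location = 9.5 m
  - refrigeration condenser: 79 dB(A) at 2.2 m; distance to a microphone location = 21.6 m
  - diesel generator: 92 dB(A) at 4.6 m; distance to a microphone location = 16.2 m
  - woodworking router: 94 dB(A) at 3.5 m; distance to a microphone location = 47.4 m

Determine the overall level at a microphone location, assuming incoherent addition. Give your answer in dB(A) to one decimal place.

Apply inverse-square spreading to bring every level to the receiver, then sum 10^(L/10).
fan: 66 − 20·log₁₀(9.5/1.2) = 66 − 17.97 = 48.03 dB(A).
refrigeration condenser: 79 − 20·log₁₀(21.6/2.2) = 79 − 19.84 = 59.16 dB(A).
diesel generator: 92 − 20·log₁₀(16.2/4.6) = 92 − 10.94 = 81.06 dB(A).
woodworking router: 94 − 20·log₁₀(47.4/3.5) = 94 − 22.63 = 71.37 dB(A).
Σ 10^(L/10) = 1.424e+08 → L_total = 10·log₁₀(1.424e+08) = 81.53 dB(A).

81.5 dB(A)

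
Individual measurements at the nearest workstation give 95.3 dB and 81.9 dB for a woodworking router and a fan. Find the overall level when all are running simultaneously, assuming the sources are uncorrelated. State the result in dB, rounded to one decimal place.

95.5 dB

For uncorrelated sources the intensities add, so convert each level to linear form, sum, and take 10·log₁₀ of the total.
Σ 10^(L/10) = 10^(95.3/10) + 10^(81.9/10) = 3.543e+09.
L_total = 10·log₁₀(3.543e+09) = 95.49 dB.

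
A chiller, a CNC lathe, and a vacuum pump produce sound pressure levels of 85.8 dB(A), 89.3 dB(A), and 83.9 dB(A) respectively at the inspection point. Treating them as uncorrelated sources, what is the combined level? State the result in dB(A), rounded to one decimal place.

For uncorrelated sources the intensities add, so convert each level to linear form, sum, and take 10·log₁₀ of the total.
Σ 10^(L/10) = 10^(85.8/10) + 10^(89.3/10) + 10^(83.9/10) = 1.477e+09.
L_total = 10·log₁₀(1.477e+09) = 91.69 dB(A).

91.7 dB(A)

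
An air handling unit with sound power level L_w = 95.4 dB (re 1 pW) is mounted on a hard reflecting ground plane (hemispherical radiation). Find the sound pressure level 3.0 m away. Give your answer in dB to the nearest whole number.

The power spreads over a hemisphere of area 2π·r², so L_p = L_w − 10·log₁₀(2π·r²).
2π·r² = 56.55 m², 10·log₁₀ of that is 17.524 dB.
L_p = 95.4 − 17.524 = 77.88 dB.

78 dB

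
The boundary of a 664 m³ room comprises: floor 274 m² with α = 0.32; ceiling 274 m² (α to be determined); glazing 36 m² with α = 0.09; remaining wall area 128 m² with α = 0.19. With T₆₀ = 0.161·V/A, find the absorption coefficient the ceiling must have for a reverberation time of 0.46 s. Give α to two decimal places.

0.43

A = 0.161·V/T₆₀ = 0.161·664/0.46 = 232.40 m² sabins.
Absorption from the other surfaces = 274·0.32 + 36·0.09 + 128·0.19 = 115.24 m², so the ceiling must supply 117.16 m² over 274 m².
α = 117.16/274 = 0.428.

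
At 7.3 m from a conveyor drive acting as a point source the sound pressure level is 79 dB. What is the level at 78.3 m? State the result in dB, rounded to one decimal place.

Point-source attenuation: ΔL = 20·log₁₀(r₂/r₁) = 20·log₁₀(78.3/7.3) = 20.609 dB.
L₂ = 79 − 20·log₁₀(78.3/7.3) = 79 − 20.609 = 58.39 dB.

58.4 dB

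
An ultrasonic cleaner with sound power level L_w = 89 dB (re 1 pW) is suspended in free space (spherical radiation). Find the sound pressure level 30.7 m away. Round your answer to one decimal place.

The power spreads over a sphere of area 4π·r², so L_p = L_w − 10·log₁₀(4π·r²).
4π·r² = 1.184e+04 m², 10·log₁₀ of that is 40.735 dB.
L_p = 89 − 40.735 = 48.27 dB.

48.3 dB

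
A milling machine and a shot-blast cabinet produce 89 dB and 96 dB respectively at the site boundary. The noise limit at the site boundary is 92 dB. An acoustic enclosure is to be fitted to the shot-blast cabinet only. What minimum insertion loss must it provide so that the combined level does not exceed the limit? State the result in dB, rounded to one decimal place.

7.0 dB

The untreated sources together contribute 10^(89/10) = 7.943e+08, i.e. 89.00 dB.
To meet 92 dB overall, the treated shot-blast cabinet may contribute at most 10^(92/10) − 7.943e+08 = 7.906e+08, i.e. 88.98 dB.
Required insertion loss = 96 − 88.98 = 7.02 dB.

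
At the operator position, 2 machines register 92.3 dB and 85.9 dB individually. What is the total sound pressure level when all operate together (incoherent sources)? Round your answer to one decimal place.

Incoherent sources combine by intensity addition: L_total = 10·log₁₀(Σ 10^(L_i/10)).
Σ 10^(L/10) = 10^(92.3/10) + 10^(85.9/10) = 2.087e+09.
L_total = 10·log₁₀(2.087e+09) = 93.20 dB.

93.2 dB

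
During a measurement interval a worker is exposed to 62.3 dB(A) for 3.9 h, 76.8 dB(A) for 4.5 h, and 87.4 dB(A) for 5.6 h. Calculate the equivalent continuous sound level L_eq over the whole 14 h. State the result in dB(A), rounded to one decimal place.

83.7 dB(A)

Weight each interval's intensity by its duration and average over T = 14 h:
Σ tᵢ·10^(Lᵢ/10) = 3.9·10^(62.3/10) + 4.5·10^(76.8/10) + 5.6·10^(87.4/10) = 3.299e+09.
L_eq = 10·log₁₀(3.299e+09/14) = 83.72 dB(A).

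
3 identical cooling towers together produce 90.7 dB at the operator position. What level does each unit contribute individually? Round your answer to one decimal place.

85.9 dB

Dividing the total intensity by 3 lowers the level by 10·log₁₀ 3 = 4.771 dB: L₁ = 90.7 − 4.771.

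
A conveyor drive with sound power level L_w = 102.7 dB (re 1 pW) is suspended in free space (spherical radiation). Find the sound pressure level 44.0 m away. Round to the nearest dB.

59 dB

L_p = L_w − 10·log₁₀(4π·r²) with r = 44.0 m.
4π·r² = 2.433e+04 m², 10·log₁₀ of that is 43.861 dB.
L_p = 102.7 − 43.861 = 58.84 dB.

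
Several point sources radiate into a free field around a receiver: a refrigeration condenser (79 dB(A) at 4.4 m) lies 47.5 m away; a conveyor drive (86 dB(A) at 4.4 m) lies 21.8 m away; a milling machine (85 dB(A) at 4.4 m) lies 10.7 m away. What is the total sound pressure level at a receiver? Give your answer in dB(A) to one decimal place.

Apply inverse-square spreading to bring every level to the receiver, then sum 10^(L/10).
refrigeration condenser: 79 − 20·log₁₀(47.5/4.4) = 79 − 20.66 = 58.34 dB(A).
conveyor drive: 86 − 20·log₁₀(21.8/4.4) = 86 − 13.90 = 72.10 dB(A).
milling machine: 85 − 20·log₁₀(10.7/4.4) = 85 − 7.72 = 77.28 dB(A).
Σ 10^(L/10) = 7.037e+07 → L_total = 10·log₁₀(7.037e+07) = 78.47 dB(A).

78.5 dB(A)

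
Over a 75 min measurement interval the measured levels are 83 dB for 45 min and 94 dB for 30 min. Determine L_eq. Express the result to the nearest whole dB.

91 dB

The energy average is taken in the linear domain: L_eq = 10·log₁₀[(Σ tᵢ·10^(Lᵢ/10))/T], T = 75 min.
Σ tᵢ·10^(Lᵢ/10) = 45·10^(83/10) + 30·10^(94/10) = 8.434e+10.
L_eq = 10·log₁₀(8.434e+10/75) = 90.51 dB.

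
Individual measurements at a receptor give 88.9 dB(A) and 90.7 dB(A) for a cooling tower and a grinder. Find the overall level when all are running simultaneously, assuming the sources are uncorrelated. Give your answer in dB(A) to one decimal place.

For uncorrelated sources the intensities add, so convert each level to linear form, sum, and take 10·log₁₀ of the total.
Σ 10^(L/10) = 10^(88.9/10) + 10^(90.7/10) = 1.951e+09.
L_total = 10·log₁₀(1.951e+09) = 92.90 dB(A).

92.9 dB(A)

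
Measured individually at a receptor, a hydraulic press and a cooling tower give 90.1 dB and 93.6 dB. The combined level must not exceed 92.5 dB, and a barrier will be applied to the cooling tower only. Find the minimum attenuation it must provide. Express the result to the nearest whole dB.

Fixed contribution from the other source: Σ 10^(L/10) = 10^(90.1/10) = 1.023e+09 (90.10 dB).
The limit corresponds to 10^(92.5/10) = 1.778e+09; subtracting the fixed part leaves 7.550e+08 for the cooling tower, i.e. 88.78 dB.
So the cooling tower must be reduced from 93.6 to 88.78 dB: IL = 4.82 dB.

5 dB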